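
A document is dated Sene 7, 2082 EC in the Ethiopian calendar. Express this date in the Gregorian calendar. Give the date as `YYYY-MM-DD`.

Both dates share Julian Day Number 2484582; in the Gregorian calendar that is 14 June 2090 CE.

2090-06-14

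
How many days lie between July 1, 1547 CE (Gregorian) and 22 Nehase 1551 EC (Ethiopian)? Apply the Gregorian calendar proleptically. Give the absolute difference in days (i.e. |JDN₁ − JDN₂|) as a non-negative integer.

4438

JDN of the first date = 2286271.
JDN of the second date = 2290709.
|2290709 − 2286271| = 4438.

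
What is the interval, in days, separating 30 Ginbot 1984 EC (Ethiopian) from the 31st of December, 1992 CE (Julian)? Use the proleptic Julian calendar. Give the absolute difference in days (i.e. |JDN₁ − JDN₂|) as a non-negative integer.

First date → JDN 2448781; second date → JDN 2449001.
The interval is |2448781 − 2449001| = 220 days.

220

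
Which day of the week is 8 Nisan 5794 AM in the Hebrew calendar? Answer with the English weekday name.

This is JDN 2464050 (28 March 2034 Gregorian).
Since JDN mod 7 = 1 (0 = Monday), the day is Tuesday.

Tuesday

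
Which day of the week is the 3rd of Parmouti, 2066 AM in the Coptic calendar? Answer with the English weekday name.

Equivalently 14 April 2350 Gregorian, JDN 2579483.
Since JDN mod 7 = 4 (0 = Monday), the day is Friday.

Friday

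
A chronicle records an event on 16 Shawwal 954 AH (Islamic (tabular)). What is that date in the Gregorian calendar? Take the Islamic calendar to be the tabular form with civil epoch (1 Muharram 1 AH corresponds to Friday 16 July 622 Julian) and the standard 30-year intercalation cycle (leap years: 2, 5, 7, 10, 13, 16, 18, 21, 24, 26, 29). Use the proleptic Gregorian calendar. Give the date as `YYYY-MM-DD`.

1547-12-09

Julian Day Number of the source date = 2286432.
Converting JDN 2286432 to the Gregorian calendar gives 9 December 1547 CE.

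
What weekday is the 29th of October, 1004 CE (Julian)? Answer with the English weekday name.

Sunday

In the proleptic Gregorian calendar this is 4 November 1004 (JDN 2088071).
Since JDN mod 7 = 6 (0 = Monday), the day is Sunday.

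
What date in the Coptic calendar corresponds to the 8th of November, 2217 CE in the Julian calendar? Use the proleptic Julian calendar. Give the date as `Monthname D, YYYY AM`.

Hathor 12, 1934 AM

The source date corresponds to 23 November 2217 in the Gregorian calendar (JDN 2531129).
That day falls on 12 Hathor 1934 AM in the Coptic calendar.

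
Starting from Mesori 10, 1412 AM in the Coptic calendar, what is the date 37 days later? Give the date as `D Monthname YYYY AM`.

JDN of Mesori 10, 1412 AM = 2340737.
2340737 + 37 = 2340774.
JDN 2340774 in the Coptic calendar is 12 Thout 1413 AM.

12 Thout 1413 AM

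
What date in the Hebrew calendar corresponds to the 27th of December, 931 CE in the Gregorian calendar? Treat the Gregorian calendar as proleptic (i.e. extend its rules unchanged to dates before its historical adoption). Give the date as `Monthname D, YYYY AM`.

Both dates share Julian Day Number 2061461; in the Hebrew calendar that is 10 Tevet 4692 AM.

Tevet 10, 4692 AM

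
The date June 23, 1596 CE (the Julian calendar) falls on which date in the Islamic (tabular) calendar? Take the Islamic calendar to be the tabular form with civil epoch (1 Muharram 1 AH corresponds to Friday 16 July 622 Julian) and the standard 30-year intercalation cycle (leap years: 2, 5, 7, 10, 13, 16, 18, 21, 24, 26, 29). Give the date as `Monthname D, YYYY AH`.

Julian Day Number of the source date = 2304171.
Converting JDN 2304171 to the tabular Islamic calendar gives 7 Dhu al-Qa'dah 1004 AH.

Dhu al-Qa'dah 7, 1004 AH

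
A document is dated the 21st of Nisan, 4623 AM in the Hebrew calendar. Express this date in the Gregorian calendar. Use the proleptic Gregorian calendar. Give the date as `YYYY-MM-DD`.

Julian Day Number of the source date = 2036372.
Converting JDN 2036372 to the Gregorian calendar gives 18 April 863 CE.

0863-04-18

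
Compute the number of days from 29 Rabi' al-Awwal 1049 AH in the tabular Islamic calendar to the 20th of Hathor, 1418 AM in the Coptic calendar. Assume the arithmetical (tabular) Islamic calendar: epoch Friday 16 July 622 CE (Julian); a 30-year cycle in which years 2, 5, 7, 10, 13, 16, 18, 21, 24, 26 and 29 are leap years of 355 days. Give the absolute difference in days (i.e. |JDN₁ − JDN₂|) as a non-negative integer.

First date → JDN 2319903; second date → JDN 2342668.
The interval is |2319903 − 2342668| = 22765 days.

22765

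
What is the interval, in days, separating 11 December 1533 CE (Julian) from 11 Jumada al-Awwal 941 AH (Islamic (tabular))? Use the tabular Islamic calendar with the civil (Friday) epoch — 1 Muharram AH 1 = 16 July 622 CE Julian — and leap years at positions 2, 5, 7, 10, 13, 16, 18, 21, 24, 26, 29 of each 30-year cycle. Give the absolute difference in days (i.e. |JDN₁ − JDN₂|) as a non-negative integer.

342

First date → JDN 2281331; second date → JDN 2281673.
The interval is |2281331 − 2281673| = 342 days.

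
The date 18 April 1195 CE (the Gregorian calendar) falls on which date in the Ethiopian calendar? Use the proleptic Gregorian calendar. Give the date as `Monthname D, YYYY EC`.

Miyazya 16, 1187 EC

Both dates share Julian Day Number 2157632; in the Ethiopian calendar that is 16 Miyazya 1187 EC.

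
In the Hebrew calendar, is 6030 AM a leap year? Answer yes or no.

Hebrew year 6030 is year 7 of its 19-year Metonic cycle; leap years are at positions 3, 6, 8, 11, 14, 17, 19, so it is a common year (12 months).

no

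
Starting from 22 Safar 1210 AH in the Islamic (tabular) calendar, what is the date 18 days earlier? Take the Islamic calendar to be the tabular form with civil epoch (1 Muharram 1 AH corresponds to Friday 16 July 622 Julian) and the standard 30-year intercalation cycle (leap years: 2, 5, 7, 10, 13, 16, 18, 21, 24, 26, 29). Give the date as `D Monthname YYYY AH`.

Counting 18 days back from JDN 2376920 reaches JDN 2376902, which is 4 Safar 1210 AH.

4 Safar 1210 AH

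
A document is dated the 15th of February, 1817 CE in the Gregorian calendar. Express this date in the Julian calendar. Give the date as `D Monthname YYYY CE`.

The Julian–Gregorian offset here is 12 days (Julian trailing).
15 February 1817 Gregorian − 12 days → 3 February 1817 Julian.

3 February 1817 CE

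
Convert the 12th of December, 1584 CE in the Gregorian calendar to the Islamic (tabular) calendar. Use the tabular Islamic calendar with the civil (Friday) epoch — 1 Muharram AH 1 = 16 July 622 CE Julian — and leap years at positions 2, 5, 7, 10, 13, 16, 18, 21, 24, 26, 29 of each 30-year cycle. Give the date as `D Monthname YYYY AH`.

Julian Day Number of the source date = 2299950.
Converting JDN 2299950 to the tabular Islamic calendar gives 9 Dhu al-Hijjah 992 AH.

9 Dhu al-Hijjah 992 AH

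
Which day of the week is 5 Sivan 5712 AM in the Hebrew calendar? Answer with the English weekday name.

Thursday

Equivalently 29 May 1952 Gregorian, JDN 2434162.
JDN 2434162 mod 7 = 3, and JDN 0 was a Monday, so this is a Thursday.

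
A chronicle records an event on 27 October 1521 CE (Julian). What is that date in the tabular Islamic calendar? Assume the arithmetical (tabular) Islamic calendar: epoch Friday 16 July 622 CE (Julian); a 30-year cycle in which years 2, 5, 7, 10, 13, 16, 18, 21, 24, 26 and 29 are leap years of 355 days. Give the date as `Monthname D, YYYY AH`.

Both dates share Julian Day Number 2276903; in the tabular Islamic calendar that is 25 Dhu al-Qa'dah 927 AH.

Dhu al-Qa'dah 25, 927 AH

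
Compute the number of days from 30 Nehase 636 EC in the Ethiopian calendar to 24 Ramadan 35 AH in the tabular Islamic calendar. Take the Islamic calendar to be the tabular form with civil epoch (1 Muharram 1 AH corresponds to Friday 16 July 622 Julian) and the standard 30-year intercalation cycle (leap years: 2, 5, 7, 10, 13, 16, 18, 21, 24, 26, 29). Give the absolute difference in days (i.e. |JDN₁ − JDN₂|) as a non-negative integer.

First date → JDN 1956514; second date → JDN 1960747.
The interval is |1956514 − 1960747| = 4233 days.

4233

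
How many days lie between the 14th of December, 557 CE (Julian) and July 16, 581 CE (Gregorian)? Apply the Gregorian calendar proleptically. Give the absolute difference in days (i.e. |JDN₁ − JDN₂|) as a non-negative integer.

8613

First date → JDN 1924850; second date → JDN 1933463.
The interval is |1924850 − 1933463| = 8613 days.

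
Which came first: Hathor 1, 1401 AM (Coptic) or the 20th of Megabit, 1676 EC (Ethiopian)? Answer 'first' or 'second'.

The two dates have Julian Day Numbers 2336440 and 2336214 respectively.
Since 2336214 < 2336440, the second date comes first.

second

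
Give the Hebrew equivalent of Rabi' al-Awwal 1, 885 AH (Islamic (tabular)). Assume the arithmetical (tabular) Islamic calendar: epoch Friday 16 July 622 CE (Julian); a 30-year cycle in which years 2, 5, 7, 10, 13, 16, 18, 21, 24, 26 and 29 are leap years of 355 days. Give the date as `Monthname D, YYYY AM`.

Julian Day Number of the source date = 2261759.
Converting JDN 2261759 to the Hebrew calendar gives 2 Sivan 5240 AM.

Sivan 2, 5240 AM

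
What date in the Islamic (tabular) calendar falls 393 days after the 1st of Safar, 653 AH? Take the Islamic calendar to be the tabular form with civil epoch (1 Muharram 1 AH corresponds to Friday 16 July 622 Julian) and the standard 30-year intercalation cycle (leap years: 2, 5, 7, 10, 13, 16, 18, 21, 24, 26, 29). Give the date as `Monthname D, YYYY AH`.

Rabi' al-Awwal 11, 654 AH

Counting 393 days forward from JDN 2179517 reaches JDN 2179910, which is Rabi' al-Awwal 11, 654 AH.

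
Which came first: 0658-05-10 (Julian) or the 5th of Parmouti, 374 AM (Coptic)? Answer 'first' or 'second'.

second

Converting both to JDN: 1961522 vs 1961482; the smaller is the second.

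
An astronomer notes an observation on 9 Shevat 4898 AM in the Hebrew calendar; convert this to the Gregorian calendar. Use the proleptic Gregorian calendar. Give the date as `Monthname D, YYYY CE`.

Julian Day Number of the source date = 2136735.
Converting JDN 2136735 to the Gregorian calendar gives 30 January 1138 CE.

January 30, 1138 CE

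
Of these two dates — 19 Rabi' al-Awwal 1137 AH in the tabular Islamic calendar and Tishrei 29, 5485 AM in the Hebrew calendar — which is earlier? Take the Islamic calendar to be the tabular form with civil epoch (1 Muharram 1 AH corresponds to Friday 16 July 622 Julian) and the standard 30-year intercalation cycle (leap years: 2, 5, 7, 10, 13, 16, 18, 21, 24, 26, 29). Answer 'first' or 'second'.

Converting both to JDN: 2351078 vs 2351027; the smaller is the second.

second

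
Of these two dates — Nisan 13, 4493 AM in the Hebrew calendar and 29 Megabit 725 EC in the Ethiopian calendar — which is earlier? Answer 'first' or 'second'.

second

First date → JDN 1988878; second date → JDN 1988870.
JDN 1988870 < JDN 1988878, so the second date is earlier.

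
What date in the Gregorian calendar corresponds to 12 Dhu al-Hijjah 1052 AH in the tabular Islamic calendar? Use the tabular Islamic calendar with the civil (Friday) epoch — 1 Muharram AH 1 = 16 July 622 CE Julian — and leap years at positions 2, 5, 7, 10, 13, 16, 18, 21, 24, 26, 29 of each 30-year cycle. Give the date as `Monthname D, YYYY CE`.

Both dates share Julian Day Number 2321215; in the Gregorian calendar that is 3 March 1643 CE.

March 3, 1643 CE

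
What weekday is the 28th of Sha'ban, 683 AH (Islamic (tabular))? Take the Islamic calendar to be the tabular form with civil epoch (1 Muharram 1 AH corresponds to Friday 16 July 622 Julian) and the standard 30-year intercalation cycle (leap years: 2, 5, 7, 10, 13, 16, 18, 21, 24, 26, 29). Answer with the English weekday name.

Thursday

Equivalently 16 November 1284 Gregorian, JDN 2190352.
JDN 2190352 mod 7 = 3, and JDN 0 was a Monday, so this is a Thursday.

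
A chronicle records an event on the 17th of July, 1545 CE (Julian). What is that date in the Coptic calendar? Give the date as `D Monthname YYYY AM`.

23 Epip 1261 AM

The source date corresponds to 27 July 1545 in the proleptic Gregorian calendar (JDN 2285567).
That day falls on 23 Epip 1261 AM in the Coptic calendar.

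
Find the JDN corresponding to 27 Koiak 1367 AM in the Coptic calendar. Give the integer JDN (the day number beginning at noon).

In the Gregorian calendar the same day is 2 January 1651.
JDN 2451545 is 1 January 2000 CE (Gregorian); the target day is −127468 days from there, so JDN = 2324077.

2324077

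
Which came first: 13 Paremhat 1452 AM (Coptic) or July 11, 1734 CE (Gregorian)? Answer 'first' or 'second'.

second

Converting both to JDN: 2355200 vs 2354582; the smaller is the second.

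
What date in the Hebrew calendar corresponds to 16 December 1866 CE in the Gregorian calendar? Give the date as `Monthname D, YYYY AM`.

Tevet 8, 5627 AM

Julian Day Number of the source date = 2402952.
Converting JDN 2402952 to the Hebrew calendar gives 8 Tevet 5627 AM.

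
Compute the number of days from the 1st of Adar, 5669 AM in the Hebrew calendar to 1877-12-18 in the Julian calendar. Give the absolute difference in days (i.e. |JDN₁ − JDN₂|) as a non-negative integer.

11376

JDN of the first date = 2418360.
JDN of the second date = 2406984.
|2406984 − 2418360| = 11376.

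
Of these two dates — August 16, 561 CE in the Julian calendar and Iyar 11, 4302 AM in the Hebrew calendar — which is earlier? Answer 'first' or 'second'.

First date → JDN 1926191; second date → JDN 1919154.
JDN 1919154 < JDN 1926191, so the second date is earlier.

second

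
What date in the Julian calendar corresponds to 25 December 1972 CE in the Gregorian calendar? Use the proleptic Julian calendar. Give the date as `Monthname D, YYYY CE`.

The Julian–Gregorian offset here is 13 days (Julian trailing).
25 December 1972 Gregorian − 13 days → 12 December 1972 Julian.

December 12, 1972 CE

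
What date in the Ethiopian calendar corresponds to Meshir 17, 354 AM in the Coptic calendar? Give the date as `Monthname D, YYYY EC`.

Yekatit 17, 630 EC

The source date corresponds to 14 February 638 in the proleptic Gregorian calendar (JDN 1954129).
That day falls on 17 Yekatit 630 EC in the Ethiopian calendar.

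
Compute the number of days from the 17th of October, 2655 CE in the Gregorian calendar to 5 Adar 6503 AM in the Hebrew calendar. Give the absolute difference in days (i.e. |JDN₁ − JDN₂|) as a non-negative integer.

31903

JDN of the first date = 2691068.
JDN of the second date = 2722971.
|2722971 − 2691068| = 31903.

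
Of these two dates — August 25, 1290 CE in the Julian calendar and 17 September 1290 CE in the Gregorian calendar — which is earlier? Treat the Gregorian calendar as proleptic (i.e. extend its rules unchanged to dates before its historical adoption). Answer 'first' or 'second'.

first

First date → JDN 2192467; second date → JDN 2192483.
JDN 2192467 < JDN 2192483, so the first date is earlier.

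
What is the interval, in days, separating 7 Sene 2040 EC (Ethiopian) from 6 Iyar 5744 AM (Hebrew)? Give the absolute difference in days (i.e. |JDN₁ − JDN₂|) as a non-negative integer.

JDN of the first date = 2469242.
JDN of the second date = 2445829.
|2445829 − 2469242| = 23413.

23413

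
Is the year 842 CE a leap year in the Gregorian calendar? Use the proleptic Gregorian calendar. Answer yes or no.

no

842 is not divisible by 4, so it is a common year.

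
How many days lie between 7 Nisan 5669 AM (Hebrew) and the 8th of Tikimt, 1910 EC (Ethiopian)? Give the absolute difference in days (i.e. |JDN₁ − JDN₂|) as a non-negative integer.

JDN of the first date = 2418395.
JDN of the second date = 2421520.
|2421520 − 2418395| = 3125.

3125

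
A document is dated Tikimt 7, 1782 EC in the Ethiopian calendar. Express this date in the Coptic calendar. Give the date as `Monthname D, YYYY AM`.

Paopi 7, 1506 AM

Both dates share Julian Day Number 2374767; in the Coptic calendar that is 7 Paopi 1506 AM.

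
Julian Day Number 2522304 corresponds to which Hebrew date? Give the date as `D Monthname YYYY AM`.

28 Elul 5953 AM

JDN 2522304 is 24 September 2193 in the Gregorian calendar.
In the Hebrew calendar that day is 28 Elul 5953 AM.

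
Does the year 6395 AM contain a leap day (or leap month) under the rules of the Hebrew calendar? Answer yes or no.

Hebrew year 6395 is year 11 of its 19-year Metonic cycle; leap years are at positions 3, 6, 8, 11, 14, 17, 19, so it is a leap year (13 months).

yes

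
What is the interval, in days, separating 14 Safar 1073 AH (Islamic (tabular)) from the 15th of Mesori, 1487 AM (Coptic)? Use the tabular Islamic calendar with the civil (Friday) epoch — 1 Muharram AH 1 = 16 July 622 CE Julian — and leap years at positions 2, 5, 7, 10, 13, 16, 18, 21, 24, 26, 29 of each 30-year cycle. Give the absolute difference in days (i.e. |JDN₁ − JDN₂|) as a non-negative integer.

First date → JDN 2328364; second date → JDN 2368135.
The interval is |2328364 − 2368135| = 39771 days.

39771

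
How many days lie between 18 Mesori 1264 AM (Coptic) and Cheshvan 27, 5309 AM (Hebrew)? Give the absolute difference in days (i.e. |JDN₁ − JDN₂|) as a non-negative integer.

JDN of the first date = 2286688.
JDN of the second date = 2286767.
|2286767 − 2286688| = 79.

79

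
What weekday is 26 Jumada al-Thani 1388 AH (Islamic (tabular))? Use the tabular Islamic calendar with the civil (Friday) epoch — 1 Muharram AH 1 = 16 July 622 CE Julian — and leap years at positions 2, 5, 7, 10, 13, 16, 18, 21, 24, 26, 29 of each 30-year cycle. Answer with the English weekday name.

This is JDN 2440120 (20 September 1968 Gregorian).
2440120 ≡ 4 (mod 7); counting from Monday = 0 gives Friday.

Friday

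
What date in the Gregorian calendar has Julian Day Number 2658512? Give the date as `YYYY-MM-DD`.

JDN 2451545 is 1 Jan 2000; 2658512 is +206967 days from there.

2566-08-28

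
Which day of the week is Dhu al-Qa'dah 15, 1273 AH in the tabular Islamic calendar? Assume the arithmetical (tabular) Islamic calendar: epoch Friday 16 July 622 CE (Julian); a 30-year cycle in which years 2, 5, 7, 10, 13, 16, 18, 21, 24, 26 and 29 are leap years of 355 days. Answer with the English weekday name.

Tuesday

In the Gregorian calendar this is 7 July 1857 (JDN 2399503).
Since JDN mod 7 = 1 (0 = Monday), the day is Tuesday.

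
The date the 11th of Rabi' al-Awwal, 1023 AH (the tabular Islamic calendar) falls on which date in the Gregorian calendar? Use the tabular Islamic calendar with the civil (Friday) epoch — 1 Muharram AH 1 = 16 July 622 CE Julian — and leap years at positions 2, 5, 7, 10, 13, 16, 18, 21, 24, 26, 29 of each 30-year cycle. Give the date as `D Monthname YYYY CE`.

Julian Day Number of the source date = 2310672.
Converting JDN 2310672 to the Gregorian calendar gives 21 April 1614 CE.

21 April 1614 CE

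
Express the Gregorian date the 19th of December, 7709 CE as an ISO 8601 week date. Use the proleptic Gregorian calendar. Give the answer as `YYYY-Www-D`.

The weekday is Thursday (ISO weekday 4).
That Thursday belongs to ISO week 51 of ISO year 7709.

7709-W51-4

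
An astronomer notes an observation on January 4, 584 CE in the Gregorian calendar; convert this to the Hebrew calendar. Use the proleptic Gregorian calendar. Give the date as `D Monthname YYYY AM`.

Julian Day Number of the source date = 1934365.
Converting JDN 1934365 to the Hebrew calendar gives 13 Tevet 4344 AM.

13 Tevet 4344 AM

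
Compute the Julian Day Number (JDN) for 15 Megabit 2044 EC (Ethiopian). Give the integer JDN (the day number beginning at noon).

Equivalently 24 March 2052 (Gregorian).
JDN 2299161 is 15 October 1582 CE (Gregorian); the target day is +171460 days from there, so JDN = 2470621.

2470621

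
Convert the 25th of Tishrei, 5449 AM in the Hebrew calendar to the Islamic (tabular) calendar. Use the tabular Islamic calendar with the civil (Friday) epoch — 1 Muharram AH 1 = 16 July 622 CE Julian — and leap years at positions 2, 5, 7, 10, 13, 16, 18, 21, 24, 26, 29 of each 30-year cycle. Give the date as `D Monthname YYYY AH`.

Both dates share Julian Day Number 2337882; in the tabular Islamic calendar that is 23 Dhu al-Hijjah 1099 AH.

23 Dhu al-Hijjah 1099 AH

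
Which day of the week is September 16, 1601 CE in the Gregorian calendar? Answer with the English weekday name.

JDN 2306072 mod 7 = 6, and JDN 0 was a Monday, so this is a Sunday.

Sunday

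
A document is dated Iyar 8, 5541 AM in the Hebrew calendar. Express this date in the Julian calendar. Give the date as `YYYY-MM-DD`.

1781-04-22

The source date corresponds to 3 May 1781 in the Gregorian calendar (JDN 2371680).
That day falls on 22 April 1781 CE in the Julian calendar.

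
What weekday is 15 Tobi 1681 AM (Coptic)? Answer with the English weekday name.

Saturday

In the Gregorian calendar this is 23 January 1965 (JDN 2438784).
JDN 2438784 mod 7 = 5, and JDN 0 was a Monday, so this is a Saturday.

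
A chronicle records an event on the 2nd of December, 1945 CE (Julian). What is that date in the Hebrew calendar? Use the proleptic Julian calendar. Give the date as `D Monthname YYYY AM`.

Julian Day Number of the source date = 2431805.
Converting JDN 2431805 to the Hebrew calendar gives 11 Tevet 5706 AM.

11 Tevet 5706 AM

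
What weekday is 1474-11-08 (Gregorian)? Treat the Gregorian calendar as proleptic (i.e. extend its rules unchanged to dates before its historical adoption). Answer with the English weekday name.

Sunday

JDN 2259739 mod 7 = 6, and JDN 0 was a Monday, so this is a Sunday.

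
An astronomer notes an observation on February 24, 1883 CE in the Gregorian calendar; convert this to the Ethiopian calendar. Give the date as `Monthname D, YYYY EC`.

Yekatit 18, 1875 EC

Both dates share Julian Day Number 2408866; in the Ethiopian calendar that is 18 Yekatit 1875 EC.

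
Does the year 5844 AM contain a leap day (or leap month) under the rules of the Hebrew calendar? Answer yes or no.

Hebrew year 5844 is year 11 of its 19-year Metonic cycle; leap years are at positions 3, 6, 8, 11, 14, 17, 19, so it is a leap year (13 months).

yes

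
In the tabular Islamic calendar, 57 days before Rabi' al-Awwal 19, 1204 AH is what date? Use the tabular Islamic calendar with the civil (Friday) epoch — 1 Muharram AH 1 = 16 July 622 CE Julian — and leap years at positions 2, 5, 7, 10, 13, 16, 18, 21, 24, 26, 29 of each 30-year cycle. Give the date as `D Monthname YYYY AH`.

JDN of Rabi' al-Awwal 19, 1204 AH = 2374820.
2374820 − 57 = 2374763.
JDN 2374763 in the tabular Islamic calendar is 21 Muharram 1204 AH.

21 Muharram 1204 AH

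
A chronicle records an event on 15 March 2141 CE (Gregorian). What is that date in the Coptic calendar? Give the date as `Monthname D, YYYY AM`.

Julian Day Number of the source date = 2503118.
Converting JDN 2503118 to the Coptic calendar gives 5 Paremhat 1857 AM.

Paremhat 5, 1857 AM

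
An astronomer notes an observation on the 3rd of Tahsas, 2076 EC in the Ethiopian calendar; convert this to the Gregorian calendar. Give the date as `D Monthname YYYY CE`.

Julian Day Number of the source date = 2482207.
Converting JDN 2482207 to the Gregorian calendar gives 13 December 2083 CE.

13 December 2083 CE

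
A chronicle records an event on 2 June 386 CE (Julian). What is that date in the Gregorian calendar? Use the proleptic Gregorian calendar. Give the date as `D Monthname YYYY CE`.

3 June 386 CE

At this point the Julian calendar is 1 day behind the Gregorian.
2 June 386 Julian + 1 day → 3 June 386 Gregorian.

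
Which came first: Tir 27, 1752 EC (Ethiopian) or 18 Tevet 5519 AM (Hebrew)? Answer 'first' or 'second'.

second

The two dates have Julian Day Numbers 2363920 and 2363538 respectively.
Since 2363538 < 2363920, the second date comes first.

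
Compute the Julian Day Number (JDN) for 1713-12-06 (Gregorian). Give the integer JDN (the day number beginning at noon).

JDN 2299161 is 15 October 1582 CE (Gregorian); the target day is +47899 days from there, so JDN = 2347060.

2347060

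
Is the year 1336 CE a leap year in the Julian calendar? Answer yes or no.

1336 mod 4 = 0, so it is a leap year in the Julian calendar.

yes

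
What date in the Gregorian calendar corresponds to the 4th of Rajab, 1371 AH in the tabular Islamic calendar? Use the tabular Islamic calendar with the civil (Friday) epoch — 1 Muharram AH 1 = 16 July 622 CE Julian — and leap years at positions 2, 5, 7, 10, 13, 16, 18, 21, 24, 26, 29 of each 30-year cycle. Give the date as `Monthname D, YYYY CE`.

Both dates share Julian Day Number 2434102; in the Gregorian calendar that is 30 March 1952 CE.

March 30, 1952 CE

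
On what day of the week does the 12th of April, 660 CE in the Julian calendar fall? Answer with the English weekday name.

Sunday

This is JDN 1962225 (15 April 660 Gregorian).
JDN 1962225 mod 7 = 6, and JDN 0 was a Monday, so this is a Sunday.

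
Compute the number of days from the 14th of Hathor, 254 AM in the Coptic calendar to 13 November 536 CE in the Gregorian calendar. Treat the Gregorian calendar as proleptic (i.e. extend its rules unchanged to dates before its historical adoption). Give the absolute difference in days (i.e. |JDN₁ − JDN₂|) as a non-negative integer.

JDN of the first date = 1917511.
JDN of the second date = 1917147.
|1917147 − 1917511| = 364.

364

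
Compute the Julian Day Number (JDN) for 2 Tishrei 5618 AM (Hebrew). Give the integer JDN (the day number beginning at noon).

2399578

Equivalently 20 September 1857 (Gregorian).
JDN 2400001 is 17 November 1858 CE (Gregorian), MJD 0; the target day is −423 days from there, so JDN = 2399578.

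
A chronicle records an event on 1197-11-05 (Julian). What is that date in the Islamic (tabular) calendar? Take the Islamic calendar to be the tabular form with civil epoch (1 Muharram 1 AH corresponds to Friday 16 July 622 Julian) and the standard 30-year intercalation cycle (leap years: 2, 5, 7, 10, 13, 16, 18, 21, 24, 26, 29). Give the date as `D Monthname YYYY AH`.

Julian Day Number of the source date = 2158571.
Converting JDN 2158571 to the tabular Islamic calendar gives 22 Dhu al-Hijjah 593 AH.

22 Dhu al-Hijjah 593 AH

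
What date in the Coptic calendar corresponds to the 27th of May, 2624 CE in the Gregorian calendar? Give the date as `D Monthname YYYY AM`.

14 Pashons 2340 AM

Both dates share Julian Day Number 2679603; in the Coptic calendar that is 14 Pashons 2340 AM.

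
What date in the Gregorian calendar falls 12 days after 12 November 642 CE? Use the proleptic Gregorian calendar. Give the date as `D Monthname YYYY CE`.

24 November 642 CE

JDN of 12 November 642 CE = 1955861.
1955861 + 12 = 1955873.
JDN 1955873 in the Gregorian calendar is 24 November 642 CE.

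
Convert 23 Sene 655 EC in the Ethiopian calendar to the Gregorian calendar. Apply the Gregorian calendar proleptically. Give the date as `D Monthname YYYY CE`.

20 June 663 CE

Julian Day Number of the source date = 1963386.
Converting JDN 1963386 to the Gregorian calendar gives 20 June 663 CE.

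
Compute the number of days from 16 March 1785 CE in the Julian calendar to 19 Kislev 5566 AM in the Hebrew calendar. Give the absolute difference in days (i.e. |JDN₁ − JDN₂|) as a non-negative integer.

JDN of the first date = 2373104.
JDN of the second date = 2380666.
|2380666 − 2373104| = 7562.

7562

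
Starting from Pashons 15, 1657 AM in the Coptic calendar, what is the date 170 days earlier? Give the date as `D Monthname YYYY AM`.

The starting date is JDN 2430138; 2430138 − 170 = 2429968.
JDN 2429968 corresponds to 25 Hathor 1657 AM.

25 Hathor 1657 AM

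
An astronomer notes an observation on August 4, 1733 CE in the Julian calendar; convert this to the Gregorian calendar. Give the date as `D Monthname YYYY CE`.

The Julian–Gregorian offset here is 11 days (Julian trailing).
4 August 1733 Julian + 11 days → 15 August 1733 Gregorian.

15 August 1733 CE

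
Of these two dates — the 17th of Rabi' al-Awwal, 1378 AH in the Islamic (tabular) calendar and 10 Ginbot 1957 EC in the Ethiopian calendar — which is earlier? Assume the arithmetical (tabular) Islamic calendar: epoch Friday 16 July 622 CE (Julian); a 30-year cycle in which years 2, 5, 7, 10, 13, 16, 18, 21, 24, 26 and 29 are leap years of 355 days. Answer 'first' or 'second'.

first

Converting both to JDN: 2436478 vs 2438899; the smaller is the first.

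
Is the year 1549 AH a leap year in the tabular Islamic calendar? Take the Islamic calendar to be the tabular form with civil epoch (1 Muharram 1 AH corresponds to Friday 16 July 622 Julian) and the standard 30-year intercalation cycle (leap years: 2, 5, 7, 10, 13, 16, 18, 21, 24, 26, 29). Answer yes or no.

no

Year 1549 AH is year 19 of its 30-year cycle; leap positions are 2, 5, 7, 10, 13, 16, 18, 21, 24, 26, 29, so it is a common year (354 days).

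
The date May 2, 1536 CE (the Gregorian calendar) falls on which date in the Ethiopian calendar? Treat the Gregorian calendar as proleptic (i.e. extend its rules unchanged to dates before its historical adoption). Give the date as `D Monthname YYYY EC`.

27 Miyazya 1528 EC

Both dates share Julian Day Number 2282194; in the Ethiopian calendar that is 27 Miyazya 1528 EC.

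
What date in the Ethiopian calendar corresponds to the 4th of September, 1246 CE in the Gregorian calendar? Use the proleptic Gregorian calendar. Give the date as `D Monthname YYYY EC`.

5 Pagume 1238 EC

Julian Day Number of the source date = 2176399.
Converting JDN 2176399 to the Ethiopian calendar gives 5 Pagume 1238 EC.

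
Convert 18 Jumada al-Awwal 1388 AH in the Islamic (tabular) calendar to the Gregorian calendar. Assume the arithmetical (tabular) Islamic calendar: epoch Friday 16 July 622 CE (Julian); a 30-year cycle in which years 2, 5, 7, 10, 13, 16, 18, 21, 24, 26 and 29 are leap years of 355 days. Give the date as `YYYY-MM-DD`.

1968-08-13

Both dates share Julian Day Number 2440082; in the Gregorian calendar that is 13 August 1968 CE.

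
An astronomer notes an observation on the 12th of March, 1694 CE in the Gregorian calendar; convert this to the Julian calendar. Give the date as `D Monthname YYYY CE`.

2 March 1694 CE

At this point the Julian calendar is 10 days behind the Gregorian.
12 March 1694 Gregorian − 10 days → 2 March 1694 Julian.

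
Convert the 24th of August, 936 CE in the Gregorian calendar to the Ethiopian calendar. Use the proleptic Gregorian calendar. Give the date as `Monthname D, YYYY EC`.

Nehase 26, 928 EC

Julian Day Number of the source date = 2063163.
Converting JDN 2063163 to the Ethiopian calendar gives 26 Nehase 928 EC.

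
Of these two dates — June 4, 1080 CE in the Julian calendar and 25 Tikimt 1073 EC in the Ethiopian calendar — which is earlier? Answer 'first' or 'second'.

first

The two dates have Julian Day Numbers 2115683 and 2115823 respectively.
Since 2115683 < 2115823, the first date comes first.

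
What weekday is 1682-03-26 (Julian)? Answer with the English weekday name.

This is JDN 2335493 (5 April 1682 Gregorian).
JDN 2335493 mod 7 = 6, and JDN 0 was a Monday, so this is a Sunday.

Sunday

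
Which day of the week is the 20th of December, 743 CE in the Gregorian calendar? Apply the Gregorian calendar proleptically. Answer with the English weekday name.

1992788 ≡ 0 (mod 7); counting from Monday = 0 gives Monday.

Monday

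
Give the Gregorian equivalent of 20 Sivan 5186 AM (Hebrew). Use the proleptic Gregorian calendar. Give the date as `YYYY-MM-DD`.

Both dates share Julian Day Number 2242050; in the Gregorian calendar that is 4 June 1426 CE.

1426-06-04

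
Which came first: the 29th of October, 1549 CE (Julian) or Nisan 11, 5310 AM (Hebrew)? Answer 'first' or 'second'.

First date → JDN 2287132; second date → JDN 2287282.
JDN 2287132 < JDN 2287282, so the first date is earlier.

first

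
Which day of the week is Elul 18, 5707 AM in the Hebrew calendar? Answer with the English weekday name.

Wednesday

In the Gregorian calendar this is 3 September 1947 (JDN 2432432).
2432432 ≡ 2 (mod 7); counting from Monday = 0 gives Wednesday.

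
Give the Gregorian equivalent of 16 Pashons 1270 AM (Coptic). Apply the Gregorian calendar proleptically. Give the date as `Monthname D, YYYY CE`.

Both dates share Julian Day Number 2288787; in the Gregorian calendar that is 21 May 1554 CE.

May 21, 1554 CE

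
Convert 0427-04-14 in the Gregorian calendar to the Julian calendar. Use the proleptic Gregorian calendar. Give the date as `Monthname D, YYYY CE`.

April 13, 427 CE

For dates in this range the Gregorian date is 1 day ahead of the Julian.
14 April 427 Gregorian − 1 day → 13 April 427 Julian.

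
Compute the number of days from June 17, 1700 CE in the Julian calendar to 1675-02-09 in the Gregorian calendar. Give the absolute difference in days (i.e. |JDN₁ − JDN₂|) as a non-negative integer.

9270

First date → JDN 2342151; second date → JDN 2332881.
The interval is |2342151 − 2332881| = 9270 days.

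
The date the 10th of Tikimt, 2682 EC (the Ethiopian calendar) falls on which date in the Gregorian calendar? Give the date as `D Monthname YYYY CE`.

25 October 2689 CE

Julian Day Number of the source date = 2703495.
Converting JDN 2703495 to the Gregorian calendar gives 25 October 2689 CE.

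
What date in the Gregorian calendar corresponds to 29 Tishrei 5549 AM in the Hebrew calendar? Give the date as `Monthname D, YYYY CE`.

October 30, 1788 CE

Julian Day Number of the source date = 2374417.
Converting JDN 2374417 to the Gregorian calendar gives 30 October 1788 CE.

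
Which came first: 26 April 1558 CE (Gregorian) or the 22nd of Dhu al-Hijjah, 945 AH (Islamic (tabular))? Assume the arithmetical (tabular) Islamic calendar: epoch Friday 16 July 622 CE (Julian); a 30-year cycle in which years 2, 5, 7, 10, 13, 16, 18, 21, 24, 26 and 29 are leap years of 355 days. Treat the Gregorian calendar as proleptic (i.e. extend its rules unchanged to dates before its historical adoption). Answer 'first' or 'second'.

second

First date → JDN 2290223; second date → JDN 2283308.
JDN 2283308 < JDN 2290223, so the second date is earlier.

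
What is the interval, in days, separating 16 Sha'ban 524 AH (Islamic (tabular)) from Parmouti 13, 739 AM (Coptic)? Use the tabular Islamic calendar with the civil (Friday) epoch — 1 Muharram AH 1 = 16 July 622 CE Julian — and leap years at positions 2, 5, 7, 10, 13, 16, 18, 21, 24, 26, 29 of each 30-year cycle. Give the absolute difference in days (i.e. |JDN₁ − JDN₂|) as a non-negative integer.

39190

First date → JDN 2133996; second date → JDN 2094806.
The interval is |2133996 − 2094806| = 39190 days.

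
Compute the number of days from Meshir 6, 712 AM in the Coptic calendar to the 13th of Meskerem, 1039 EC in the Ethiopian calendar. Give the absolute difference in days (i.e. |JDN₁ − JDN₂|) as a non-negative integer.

First date → JDN 2084878; second date → JDN 2103362.
The interval is |2084878 − 2103362| = 18484 days.

18484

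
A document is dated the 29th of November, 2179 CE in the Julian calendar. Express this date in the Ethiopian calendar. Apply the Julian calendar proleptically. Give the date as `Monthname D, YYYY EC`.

Tahsas 2, 2172 EC

Julian Day Number of the source date = 2517270.
Converting JDN 2517270 to the Ethiopian calendar gives 2 Tahsas 2172 EC.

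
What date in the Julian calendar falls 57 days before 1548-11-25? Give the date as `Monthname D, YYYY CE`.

September 29, 1548 CE

The starting date is JDN 2286794; 2286794 − 57 = 2286737.
JDN 2286737 corresponds to September 29, 1548 CE.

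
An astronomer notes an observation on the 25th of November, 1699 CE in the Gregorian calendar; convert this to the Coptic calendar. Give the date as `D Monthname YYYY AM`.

18 Hathor 1416 AM

Both dates share Julian Day Number 2341936; in the Coptic calendar that is 18 Hathor 1416 AM.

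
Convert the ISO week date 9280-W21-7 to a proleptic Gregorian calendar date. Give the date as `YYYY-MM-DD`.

9280-05-26

ISO week 1 of 9280 is the week containing the first Thursday of 9280.
Week 21, day 7 (Sunday) lands on 9280-05-26.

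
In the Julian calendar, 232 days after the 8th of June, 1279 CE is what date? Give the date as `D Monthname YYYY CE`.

The starting date is JDN 2188371; 2188371 + 232 = 2188603.
JDN 2188603 corresponds to 26 January 1280 CE.

26 January 1280 CE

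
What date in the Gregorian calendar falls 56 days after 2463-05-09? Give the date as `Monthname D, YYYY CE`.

July 4, 2463 CE

The starting date is JDN 2620781; 2620781 + 56 = 2620837.
JDN 2620837 corresponds to July 4, 2463 CE.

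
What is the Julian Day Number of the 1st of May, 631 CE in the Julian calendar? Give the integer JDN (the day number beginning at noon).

In the proleptic Gregorian calendar the same day is 4 May 631.
JDN 2299161 is 15 October 1582 CE (Gregorian); the target day is −347510 days from there, so JDN = 1951651.

1951651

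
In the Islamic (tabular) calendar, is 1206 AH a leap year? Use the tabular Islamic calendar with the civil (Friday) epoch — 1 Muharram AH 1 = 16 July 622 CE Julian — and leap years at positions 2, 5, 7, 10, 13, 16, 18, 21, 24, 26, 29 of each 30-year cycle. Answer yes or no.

no

Year 1206 AH is year 6 of its 30-year cycle; leap positions are 2, 5, 7, 10, 13, 16, 18, 21, 24, 26, 29, so it is a common year (354 days).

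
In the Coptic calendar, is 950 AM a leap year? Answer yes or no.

950 mod 4 = 2; in the Coptic calendar a year is leap when year mod 4 = 3, so it is a common year.

no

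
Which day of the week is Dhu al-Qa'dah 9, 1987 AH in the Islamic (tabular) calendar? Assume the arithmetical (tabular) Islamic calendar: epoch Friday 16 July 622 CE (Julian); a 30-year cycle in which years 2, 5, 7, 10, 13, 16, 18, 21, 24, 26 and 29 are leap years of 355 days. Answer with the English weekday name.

In the Gregorian calendar this is 28 March 2550 (JDN 2652515).
2652515 ≡ 5 (mod 7); counting from Monday = 0 gives Saturday.

Saturday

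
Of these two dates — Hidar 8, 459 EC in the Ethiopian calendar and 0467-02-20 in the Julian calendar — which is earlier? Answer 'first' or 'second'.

First date → JDN 1891572; second date → JDN 1891680.
JDN 1891572 < JDN 1891680, so the first date is earlier.

first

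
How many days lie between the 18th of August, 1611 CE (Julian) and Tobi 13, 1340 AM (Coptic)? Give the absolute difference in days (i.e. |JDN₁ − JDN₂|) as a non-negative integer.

4527

JDN of the first date = 2309705.
JDN of the second date = 2314232.
|2314232 − 2309705| = 4527.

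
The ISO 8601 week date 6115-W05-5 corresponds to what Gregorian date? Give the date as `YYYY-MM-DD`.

ISO week 1 of 6115 is the week containing the first Thursday of 6115.
Week 5, day 5 (Friday) lands on 6115-02-01.

6115-02-01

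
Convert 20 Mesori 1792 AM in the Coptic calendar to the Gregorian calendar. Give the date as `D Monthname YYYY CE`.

Both dates share Julian Day Number 2479542; in the Gregorian calendar that is 26 August 2076 CE.

26 August 2076 CE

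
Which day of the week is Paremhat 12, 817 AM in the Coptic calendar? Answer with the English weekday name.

This is JDN 2123265 (15 March 1101 Gregorian).
2123265 ≡ 4 (mod 7); counting from Monday = 0 gives Friday.

Friday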